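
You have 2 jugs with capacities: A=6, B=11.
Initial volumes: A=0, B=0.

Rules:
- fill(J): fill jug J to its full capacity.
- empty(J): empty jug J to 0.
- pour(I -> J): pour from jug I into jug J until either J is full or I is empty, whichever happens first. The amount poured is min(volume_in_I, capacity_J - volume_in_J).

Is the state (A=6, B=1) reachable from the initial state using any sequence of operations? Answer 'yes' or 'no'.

BFS from (A=0, B=0):
  1. fill(A) -> (A=6 B=0)
  2. pour(A -> B) -> (A=0 B=6)
  3. fill(A) -> (A=6 B=6)
  4. pour(A -> B) -> (A=1 B=11)
  5. empty(B) -> (A=1 B=0)
  6. pour(A -> B) -> (A=0 B=1)
  7. fill(A) -> (A=6 B=1)
Target reached → yes.

Answer: yes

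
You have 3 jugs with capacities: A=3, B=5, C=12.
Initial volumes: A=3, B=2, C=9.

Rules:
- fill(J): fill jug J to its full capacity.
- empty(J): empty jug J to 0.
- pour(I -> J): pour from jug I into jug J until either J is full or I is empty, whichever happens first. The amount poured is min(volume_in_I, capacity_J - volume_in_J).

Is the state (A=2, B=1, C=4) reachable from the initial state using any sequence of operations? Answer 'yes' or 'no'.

Answer: no

Derivation:
BFS explored all 224 reachable states.
Reachable set includes: (0,0,0), (0,0,1), (0,0,2), (0,0,3), (0,0,4), (0,0,5), (0,0,6), (0,0,7), (0,0,8), (0,0,9), (0,0,10), (0,0,11) ...
Target (A=2, B=1, C=4) not in reachable set → no.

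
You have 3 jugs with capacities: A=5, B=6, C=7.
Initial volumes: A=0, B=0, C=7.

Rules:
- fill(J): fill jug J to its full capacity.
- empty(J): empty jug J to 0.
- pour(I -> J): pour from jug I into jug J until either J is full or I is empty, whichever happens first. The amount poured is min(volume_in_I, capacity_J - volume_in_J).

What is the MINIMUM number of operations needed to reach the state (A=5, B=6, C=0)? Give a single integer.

BFS from (A=0, B=0, C=7). One shortest path:
  1. fill(A) -> (A=5 B=0 C=7)
  2. fill(B) -> (A=5 B=6 C=7)
  3. empty(C) -> (A=5 B=6 C=0)
Reached target in 3 moves.

Answer: 3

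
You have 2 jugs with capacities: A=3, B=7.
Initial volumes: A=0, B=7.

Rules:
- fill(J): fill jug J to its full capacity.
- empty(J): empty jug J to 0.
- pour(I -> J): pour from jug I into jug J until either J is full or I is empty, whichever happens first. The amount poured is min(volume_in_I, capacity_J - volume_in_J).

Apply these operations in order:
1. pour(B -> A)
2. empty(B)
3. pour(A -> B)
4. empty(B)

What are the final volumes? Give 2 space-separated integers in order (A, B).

Answer: 0 0

Derivation:
Step 1: pour(B -> A) -> (A=3 B=4)
Step 2: empty(B) -> (A=3 B=0)
Step 3: pour(A -> B) -> (A=0 B=3)
Step 4: empty(B) -> (A=0 B=0)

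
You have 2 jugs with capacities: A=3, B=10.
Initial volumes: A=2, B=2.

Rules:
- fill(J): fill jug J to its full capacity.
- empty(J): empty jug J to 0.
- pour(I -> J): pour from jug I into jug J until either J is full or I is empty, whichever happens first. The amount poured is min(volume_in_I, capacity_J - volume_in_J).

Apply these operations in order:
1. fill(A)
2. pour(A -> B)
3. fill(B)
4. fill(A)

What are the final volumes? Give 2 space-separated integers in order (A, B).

Step 1: fill(A) -> (A=3 B=2)
Step 2: pour(A -> B) -> (A=0 B=5)
Step 3: fill(B) -> (A=0 B=10)
Step 4: fill(A) -> (A=3 B=10)

Answer: 3 10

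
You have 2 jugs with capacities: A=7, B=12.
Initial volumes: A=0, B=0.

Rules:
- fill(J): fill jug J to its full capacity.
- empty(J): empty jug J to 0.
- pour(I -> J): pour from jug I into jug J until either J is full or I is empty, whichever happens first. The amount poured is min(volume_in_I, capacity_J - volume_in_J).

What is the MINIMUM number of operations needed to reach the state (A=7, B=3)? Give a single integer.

Answer: 8

Derivation:
BFS from (A=0, B=0). One shortest path:
  1. fill(B) -> (A=0 B=12)
  2. pour(B -> A) -> (A=7 B=5)
  3. empty(A) -> (A=0 B=5)
  4. pour(B -> A) -> (A=5 B=0)
  5. fill(B) -> (A=5 B=12)
  6. pour(B -> A) -> (A=7 B=10)
  7. empty(A) -> (A=0 B=10)
  8. pour(B -> A) -> (A=7 B=3)
Reached target in 8 moves.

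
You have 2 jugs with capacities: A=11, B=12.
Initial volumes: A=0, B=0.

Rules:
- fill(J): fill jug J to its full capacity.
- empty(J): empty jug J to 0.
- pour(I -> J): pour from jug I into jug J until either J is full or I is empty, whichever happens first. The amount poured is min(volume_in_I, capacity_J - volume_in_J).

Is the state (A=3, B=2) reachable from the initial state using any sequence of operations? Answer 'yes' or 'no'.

BFS explored all 46 reachable states.
Reachable set includes: (0,0), (0,1), (0,2), (0,3), (0,4), (0,5), (0,6), (0,7), (0,8), (0,9), (0,10), (0,11) ...
Target (A=3, B=2) not in reachable set → no.

Answer: no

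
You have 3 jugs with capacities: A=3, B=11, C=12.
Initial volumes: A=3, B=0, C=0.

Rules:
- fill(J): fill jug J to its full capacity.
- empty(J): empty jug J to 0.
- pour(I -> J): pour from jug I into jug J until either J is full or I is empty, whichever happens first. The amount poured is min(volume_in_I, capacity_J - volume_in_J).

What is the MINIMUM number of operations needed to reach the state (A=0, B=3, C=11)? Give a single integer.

BFS from (A=3, B=0, C=0). One shortest path:
  1. fill(B) -> (A=3 B=11 C=0)
  2. pour(B -> C) -> (A=3 B=0 C=11)
  3. pour(A -> B) -> (A=0 B=3 C=11)
Reached target in 3 moves.

Answer: 3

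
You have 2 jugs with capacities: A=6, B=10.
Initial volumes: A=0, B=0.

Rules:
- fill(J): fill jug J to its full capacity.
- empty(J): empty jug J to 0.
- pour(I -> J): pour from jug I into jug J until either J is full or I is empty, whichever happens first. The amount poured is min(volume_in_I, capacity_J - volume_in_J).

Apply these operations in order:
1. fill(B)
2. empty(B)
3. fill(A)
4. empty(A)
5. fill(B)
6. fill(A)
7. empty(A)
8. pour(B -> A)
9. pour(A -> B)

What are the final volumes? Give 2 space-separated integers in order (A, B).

Step 1: fill(B) -> (A=0 B=10)
Step 2: empty(B) -> (A=0 B=0)
Step 3: fill(A) -> (A=6 B=0)
Step 4: empty(A) -> (A=0 B=0)
Step 5: fill(B) -> (A=0 B=10)
Step 6: fill(A) -> (A=6 B=10)
Step 7: empty(A) -> (A=0 B=10)
Step 8: pour(B -> A) -> (A=6 B=4)
Step 9: pour(A -> B) -> (A=0 B=10)

Answer: 0 10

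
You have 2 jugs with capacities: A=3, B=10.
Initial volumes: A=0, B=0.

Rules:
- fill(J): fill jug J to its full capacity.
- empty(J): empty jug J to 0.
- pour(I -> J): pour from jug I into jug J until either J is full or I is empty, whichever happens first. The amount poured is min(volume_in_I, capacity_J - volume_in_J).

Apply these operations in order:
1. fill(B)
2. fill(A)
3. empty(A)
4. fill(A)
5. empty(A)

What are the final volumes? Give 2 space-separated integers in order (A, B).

Answer: 0 10

Derivation:
Step 1: fill(B) -> (A=0 B=10)
Step 2: fill(A) -> (A=3 B=10)
Step 3: empty(A) -> (A=0 B=10)
Step 4: fill(A) -> (A=3 B=10)
Step 5: empty(A) -> (A=0 B=10)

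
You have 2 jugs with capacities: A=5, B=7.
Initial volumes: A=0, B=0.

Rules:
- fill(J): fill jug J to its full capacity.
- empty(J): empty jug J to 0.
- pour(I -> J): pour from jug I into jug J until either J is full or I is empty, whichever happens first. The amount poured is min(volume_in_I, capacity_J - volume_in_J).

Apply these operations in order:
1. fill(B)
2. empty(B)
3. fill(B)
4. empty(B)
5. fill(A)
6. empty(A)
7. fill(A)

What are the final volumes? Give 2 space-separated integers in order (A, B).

Step 1: fill(B) -> (A=0 B=7)
Step 2: empty(B) -> (A=0 B=0)
Step 3: fill(B) -> (A=0 B=7)
Step 4: empty(B) -> (A=0 B=0)
Step 5: fill(A) -> (A=5 B=0)
Step 6: empty(A) -> (A=0 B=0)
Step 7: fill(A) -> (A=5 B=0)

Answer: 5 0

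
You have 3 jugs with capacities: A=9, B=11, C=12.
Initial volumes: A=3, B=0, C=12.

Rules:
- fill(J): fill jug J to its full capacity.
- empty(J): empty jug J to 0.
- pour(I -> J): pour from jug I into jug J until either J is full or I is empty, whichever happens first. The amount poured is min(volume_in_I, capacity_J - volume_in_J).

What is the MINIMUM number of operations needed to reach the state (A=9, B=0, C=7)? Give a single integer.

BFS from (A=3, B=0, C=12). One shortest path:
  1. pour(C -> A) -> (A=9 B=0 C=6)
  2. pour(C -> B) -> (A=9 B=6 C=0)
  3. fill(C) -> (A=9 B=6 C=12)
  4. pour(C -> B) -> (A=9 B=11 C=7)
  5. empty(B) -> (A=9 B=0 C=7)
Reached target in 5 moves.

Answer: 5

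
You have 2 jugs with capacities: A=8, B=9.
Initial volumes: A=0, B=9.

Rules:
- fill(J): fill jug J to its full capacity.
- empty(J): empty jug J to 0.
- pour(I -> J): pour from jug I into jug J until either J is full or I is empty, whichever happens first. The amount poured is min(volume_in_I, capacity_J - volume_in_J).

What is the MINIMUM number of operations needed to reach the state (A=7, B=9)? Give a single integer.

Answer: 5

Derivation:
BFS from (A=0, B=9). One shortest path:
  1. fill(A) -> (A=8 B=9)
  2. empty(B) -> (A=8 B=0)
  3. pour(A -> B) -> (A=0 B=8)
  4. fill(A) -> (A=8 B=8)
  5. pour(A -> B) -> (A=7 B=9)
Reached target in 5 moves.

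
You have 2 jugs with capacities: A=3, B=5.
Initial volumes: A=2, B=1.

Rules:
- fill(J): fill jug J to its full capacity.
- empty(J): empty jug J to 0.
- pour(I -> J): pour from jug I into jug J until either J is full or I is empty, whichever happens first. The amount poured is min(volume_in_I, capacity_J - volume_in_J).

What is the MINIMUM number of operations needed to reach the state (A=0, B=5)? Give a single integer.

BFS from (A=2, B=1). One shortest path:
  1. empty(A) -> (A=0 B=1)
  2. fill(B) -> (A=0 B=5)
Reached target in 2 moves.

Answer: 2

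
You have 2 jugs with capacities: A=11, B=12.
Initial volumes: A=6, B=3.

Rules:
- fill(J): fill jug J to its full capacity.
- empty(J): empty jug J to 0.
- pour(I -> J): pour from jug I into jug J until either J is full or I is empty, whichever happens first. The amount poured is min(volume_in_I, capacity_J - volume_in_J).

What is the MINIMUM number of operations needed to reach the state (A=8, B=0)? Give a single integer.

BFS from (A=6, B=3). One shortest path:
  1. pour(A -> B) -> (A=0 B=9)
  2. fill(A) -> (A=11 B=9)
  3. pour(A -> B) -> (A=8 B=12)
  4. empty(B) -> (A=8 B=0)
Reached target in 4 moves.

Answer: 4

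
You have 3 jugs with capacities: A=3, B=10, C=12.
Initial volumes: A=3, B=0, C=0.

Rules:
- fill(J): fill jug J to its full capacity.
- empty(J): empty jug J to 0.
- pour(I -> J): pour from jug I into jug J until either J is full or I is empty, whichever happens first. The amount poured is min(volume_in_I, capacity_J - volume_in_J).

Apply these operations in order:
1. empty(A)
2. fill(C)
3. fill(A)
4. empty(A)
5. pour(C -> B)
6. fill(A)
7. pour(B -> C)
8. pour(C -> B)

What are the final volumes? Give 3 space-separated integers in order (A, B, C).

Answer: 3 10 2

Derivation:
Step 1: empty(A) -> (A=0 B=0 C=0)
Step 2: fill(C) -> (A=0 B=0 C=12)
Step 3: fill(A) -> (A=3 B=0 C=12)
Step 4: empty(A) -> (A=0 B=0 C=12)
Step 5: pour(C -> B) -> (A=0 B=10 C=2)
Step 6: fill(A) -> (A=3 B=10 C=2)
Step 7: pour(B -> C) -> (A=3 B=0 C=12)
Step 8: pour(C -> B) -> (A=3 B=10 C=2)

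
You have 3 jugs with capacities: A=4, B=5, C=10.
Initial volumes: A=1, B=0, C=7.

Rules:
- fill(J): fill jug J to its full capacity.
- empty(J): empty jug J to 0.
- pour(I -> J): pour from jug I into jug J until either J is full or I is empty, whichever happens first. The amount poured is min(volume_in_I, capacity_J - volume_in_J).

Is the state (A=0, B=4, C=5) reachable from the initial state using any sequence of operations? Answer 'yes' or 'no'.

Answer: yes

Derivation:
BFS from (A=1, B=0, C=7):
  1. fill(A) -> (A=4 B=0 C=7)
  2. fill(B) -> (A=4 B=5 C=7)
  3. empty(C) -> (A=4 B=5 C=0)
  4. pour(B -> C) -> (A=4 B=0 C=5)
  5. pour(A -> B) -> (A=0 B=4 C=5)
Target reached → yes.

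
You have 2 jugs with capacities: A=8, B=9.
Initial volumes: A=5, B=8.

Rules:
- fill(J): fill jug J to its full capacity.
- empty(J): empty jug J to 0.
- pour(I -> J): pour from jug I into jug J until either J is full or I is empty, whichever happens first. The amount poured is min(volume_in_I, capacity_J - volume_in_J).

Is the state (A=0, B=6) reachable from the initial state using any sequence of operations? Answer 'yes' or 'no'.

Answer: yes

Derivation:
BFS from (A=5, B=8):
  1. fill(B) -> (A=5 B=9)
  2. pour(B -> A) -> (A=8 B=6)
  3. empty(A) -> (A=0 B=6)
Target reached → yes.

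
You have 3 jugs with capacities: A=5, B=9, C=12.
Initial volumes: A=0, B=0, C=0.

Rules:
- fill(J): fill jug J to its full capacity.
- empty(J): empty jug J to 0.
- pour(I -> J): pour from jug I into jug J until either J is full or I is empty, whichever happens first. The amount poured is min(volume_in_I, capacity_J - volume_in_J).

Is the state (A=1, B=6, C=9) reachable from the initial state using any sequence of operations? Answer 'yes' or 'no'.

Answer: no

Derivation:
BFS explored all 428 reachable states.
Reachable set includes: (0,0,0), (0,0,1), (0,0,2), (0,0,3), (0,0,4), (0,0,5), (0,0,6), (0,0,7), (0,0,8), (0,0,9), (0,0,10), (0,0,11) ...
Target (A=1, B=6, C=9) not in reachable set → no.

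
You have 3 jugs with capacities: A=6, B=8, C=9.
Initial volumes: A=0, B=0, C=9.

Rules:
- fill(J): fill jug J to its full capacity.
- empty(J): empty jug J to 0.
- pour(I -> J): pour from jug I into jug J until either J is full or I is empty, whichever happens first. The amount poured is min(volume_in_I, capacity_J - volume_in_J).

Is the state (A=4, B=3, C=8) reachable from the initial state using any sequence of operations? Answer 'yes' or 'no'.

BFS explored all 350 reachable states.
Reachable set includes: (0,0,0), (0,0,1), (0,0,2), (0,0,3), (0,0,4), (0,0,5), (0,0,6), (0,0,7), (0,0,8), (0,0,9), (0,1,0), (0,1,1) ...
Target (A=4, B=3, C=8) not in reachable set → no.

Answer: no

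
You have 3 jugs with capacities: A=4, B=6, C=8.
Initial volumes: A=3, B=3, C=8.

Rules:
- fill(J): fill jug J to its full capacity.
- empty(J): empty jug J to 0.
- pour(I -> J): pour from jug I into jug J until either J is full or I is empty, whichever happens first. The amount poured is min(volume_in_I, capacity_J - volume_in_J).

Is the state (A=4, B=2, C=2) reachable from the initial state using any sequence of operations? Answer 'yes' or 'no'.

BFS from (A=3, B=3, C=8):
  1. empty(A) -> (A=0 B=3 C=8)
  2. empty(B) -> (A=0 B=0 C=8)
  3. pour(C -> B) -> (A=0 B=6 C=2)
  4. pour(B -> A) -> (A=4 B=2 C=2)
Target reached → yes.

Answer: yes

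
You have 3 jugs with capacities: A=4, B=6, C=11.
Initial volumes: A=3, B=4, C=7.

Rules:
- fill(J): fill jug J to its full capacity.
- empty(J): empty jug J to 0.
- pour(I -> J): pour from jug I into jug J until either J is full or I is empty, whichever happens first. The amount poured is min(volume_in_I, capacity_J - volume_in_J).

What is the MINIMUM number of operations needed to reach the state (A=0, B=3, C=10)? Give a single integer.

Answer: 5

Derivation:
BFS from (A=3, B=4, C=7). One shortest path:
  1. empty(C) -> (A=3 B=4 C=0)
  2. pour(B -> C) -> (A=3 B=0 C=4)
  3. fill(B) -> (A=3 B=6 C=4)
  4. pour(B -> C) -> (A=3 B=0 C=10)
  5. pour(A -> B) -> (A=0 B=3 C=10)
Reached target in 5 moves.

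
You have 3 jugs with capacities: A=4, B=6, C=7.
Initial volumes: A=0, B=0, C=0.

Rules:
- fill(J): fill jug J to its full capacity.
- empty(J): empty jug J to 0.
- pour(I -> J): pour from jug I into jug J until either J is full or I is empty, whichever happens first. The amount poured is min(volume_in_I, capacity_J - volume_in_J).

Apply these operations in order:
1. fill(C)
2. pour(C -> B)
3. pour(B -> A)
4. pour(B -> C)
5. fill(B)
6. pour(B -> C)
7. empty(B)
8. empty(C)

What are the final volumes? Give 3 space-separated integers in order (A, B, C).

Answer: 4 0 0

Derivation:
Step 1: fill(C) -> (A=0 B=0 C=7)
Step 2: pour(C -> B) -> (A=0 B=6 C=1)
Step 3: pour(B -> A) -> (A=4 B=2 C=1)
Step 4: pour(B -> C) -> (A=4 B=0 C=3)
Step 5: fill(B) -> (A=4 B=6 C=3)
Step 6: pour(B -> C) -> (A=4 B=2 C=7)
Step 7: empty(B) -> (A=4 B=0 C=7)
Step 8: empty(C) -> (A=4 B=0 C=0)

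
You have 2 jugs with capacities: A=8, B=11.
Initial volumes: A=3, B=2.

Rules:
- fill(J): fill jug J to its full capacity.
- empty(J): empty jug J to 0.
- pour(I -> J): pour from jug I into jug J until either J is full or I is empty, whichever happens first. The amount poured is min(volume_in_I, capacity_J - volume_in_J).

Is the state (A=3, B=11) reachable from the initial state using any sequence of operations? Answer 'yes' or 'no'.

BFS from (A=3, B=2):
  1. fill(B) -> (A=3 B=11)
Target reached → yes.

Answer: yes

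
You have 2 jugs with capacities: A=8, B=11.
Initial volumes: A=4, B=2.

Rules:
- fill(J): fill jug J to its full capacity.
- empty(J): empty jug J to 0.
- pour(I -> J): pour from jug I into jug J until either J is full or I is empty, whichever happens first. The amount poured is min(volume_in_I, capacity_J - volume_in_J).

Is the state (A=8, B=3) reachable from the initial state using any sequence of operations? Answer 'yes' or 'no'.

Answer: yes

Derivation:
BFS from (A=4, B=2):
  1. empty(A) -> (A=0 B=2)
  2. fill(B) -> (A=0 B=11)
  3. pour(B -> A) -> (A=8 B=3)
Target reached → yes.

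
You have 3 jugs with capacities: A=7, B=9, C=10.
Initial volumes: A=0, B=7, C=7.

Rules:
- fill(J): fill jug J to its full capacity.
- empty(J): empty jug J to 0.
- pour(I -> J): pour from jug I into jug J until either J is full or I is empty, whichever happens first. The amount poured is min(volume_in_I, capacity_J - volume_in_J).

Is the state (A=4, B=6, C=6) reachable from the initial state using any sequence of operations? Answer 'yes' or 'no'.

BFS explored all 448 reachable states.
Reachable set includes: (0,0,0), (0,0,1), (0,0,2), (0,0,3), (0,0,4), (0,0,5), (0,0,6), (0,0,7), (0,0,8), (0,0,9), (0,0,10), (0,1,0) ...
Target (A=4, B=6, C=6) not in reachable set → no.

Answer: no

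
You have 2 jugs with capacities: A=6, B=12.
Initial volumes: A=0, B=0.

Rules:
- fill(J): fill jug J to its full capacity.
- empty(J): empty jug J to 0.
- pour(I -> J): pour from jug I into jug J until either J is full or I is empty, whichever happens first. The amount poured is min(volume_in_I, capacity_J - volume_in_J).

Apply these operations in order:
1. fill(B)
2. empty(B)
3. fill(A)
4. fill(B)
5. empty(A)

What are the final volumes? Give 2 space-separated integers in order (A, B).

Answer: 0 12

Derivation:
Step 1: fill(B) -> (A=0 B=12)
Step 2: empty(B) -> (A=0 B=0)
Step 3: fill(A) -> (A=6 B=0)
Step 4: fill(B) -> (A=6 B=12)
Step 5: empty(A) -> (A=0 B=12)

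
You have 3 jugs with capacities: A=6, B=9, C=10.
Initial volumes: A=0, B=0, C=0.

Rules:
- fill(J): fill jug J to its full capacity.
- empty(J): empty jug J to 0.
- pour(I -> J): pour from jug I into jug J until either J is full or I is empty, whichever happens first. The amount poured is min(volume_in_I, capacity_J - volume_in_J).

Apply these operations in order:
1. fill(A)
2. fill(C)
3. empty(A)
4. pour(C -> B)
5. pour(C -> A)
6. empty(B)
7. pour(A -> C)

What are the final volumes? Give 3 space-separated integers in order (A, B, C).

Step 1: fill(A) -> (A=6 B=0 C=0)
Step 2: fill(C) -> (A=6 B=0 C=10)
Step 3: empty(A) -> (A=0 B=0 C=10)
Step 4: pour(C -> B) -> (A=0 B=9 C=1)
Step 5: pour(C -> A) -> (A=1 B=9 C=0)
Step 6: empty(B) -> (A=1 B=0 C=0)
Step 7: pour(A -> C) -> (A=0 B=0 C=1)

Answer: 0 0 1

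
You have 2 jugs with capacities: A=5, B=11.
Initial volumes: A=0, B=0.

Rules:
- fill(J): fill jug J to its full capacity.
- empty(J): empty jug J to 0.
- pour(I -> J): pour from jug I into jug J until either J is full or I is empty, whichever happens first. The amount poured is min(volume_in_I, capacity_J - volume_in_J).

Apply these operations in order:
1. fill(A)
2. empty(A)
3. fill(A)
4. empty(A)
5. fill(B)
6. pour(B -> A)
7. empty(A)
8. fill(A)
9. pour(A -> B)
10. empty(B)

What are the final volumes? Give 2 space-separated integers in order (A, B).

Step 1: fill(A) -> (A=5 B=0)
Step 2: empty(A) -> (A=0 B=0)
Step 3: fill(A) -> (A=5 B=0)
Step 4: empty(A) -> (A=0 B=0)
Step 5: fill(B) -> (A=0 B=11)
Step 6: pour(B -> A) -> (A=5 B=6)
Step 7: empty(A) -> (A=0 B=6)
Step 8: fill(A) -> (A=5 B=6)
Step 9: pour(A -> B) -> (A=0 B=11)
Step 10: empty(B) -> (A=0 B=0)

Answer: 0 0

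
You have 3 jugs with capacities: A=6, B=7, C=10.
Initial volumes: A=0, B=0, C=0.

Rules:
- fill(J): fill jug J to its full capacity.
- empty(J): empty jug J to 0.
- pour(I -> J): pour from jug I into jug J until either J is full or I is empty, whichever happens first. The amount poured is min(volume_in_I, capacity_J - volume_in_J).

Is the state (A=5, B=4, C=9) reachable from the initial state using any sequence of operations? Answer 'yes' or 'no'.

BFS explored all 346 reachable states.
Reachable set includes: (0,0,0), (0,0,1), (0,0,2), (0,0,3), (0,0,4), (0,0,5), (0,0,6), (0,0,7), (0,0,8), (0,0,9), (0,0,10), (0,1,0) ...
Target (A=5, B=4, C=9) not in reachable set → no.

Answer: no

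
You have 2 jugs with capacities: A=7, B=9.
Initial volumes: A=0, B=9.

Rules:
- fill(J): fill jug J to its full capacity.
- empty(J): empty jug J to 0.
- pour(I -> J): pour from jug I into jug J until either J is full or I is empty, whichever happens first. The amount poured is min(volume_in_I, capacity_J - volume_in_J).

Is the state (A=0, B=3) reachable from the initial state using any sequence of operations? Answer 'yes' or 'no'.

BFS from (A=0, B=9):
  1. fill(A) -> (A=7 B=9)
  2. empty(B) -> (A=7 B=0)
  3. pour(A -> B) -> (A=0 B=7)
  4. fill(A) -> (A=7 B=7)
  5. pour(A -> B) -> (A=5 B=9)
  6. empty(B) -> (A=5 B=0)
  7. pour(A -> B) -> (A=0 B=5)
  8. fill(A) -> (A=7 B=5)
  9. pour(A -> B) -> (A=3 B=9)
  10. empty(B) -> (A=3 B=0)
  11. pour(A -> B) -> (A=0 B=3)
Target reached → yes.

Answer: yes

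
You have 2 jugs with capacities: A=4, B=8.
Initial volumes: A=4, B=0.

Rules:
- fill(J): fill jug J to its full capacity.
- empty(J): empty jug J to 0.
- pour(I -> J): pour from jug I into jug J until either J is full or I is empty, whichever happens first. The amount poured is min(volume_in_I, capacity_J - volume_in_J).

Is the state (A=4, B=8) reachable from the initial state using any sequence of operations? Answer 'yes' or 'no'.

Answer: yes

Derivation:
BFS from (A=4, B=0):
  1. fill(B) -> (A=4 B=8)
Target reached → yes.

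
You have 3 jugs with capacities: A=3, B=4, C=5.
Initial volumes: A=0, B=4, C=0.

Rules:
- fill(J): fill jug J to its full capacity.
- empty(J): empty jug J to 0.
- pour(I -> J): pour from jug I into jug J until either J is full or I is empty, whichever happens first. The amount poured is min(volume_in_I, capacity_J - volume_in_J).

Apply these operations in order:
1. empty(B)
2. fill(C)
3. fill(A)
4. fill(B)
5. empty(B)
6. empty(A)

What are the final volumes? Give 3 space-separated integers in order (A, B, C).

Answer: 0 0 5

Derivation:
Step 1: empty(B) -> (A=0 B=0 C=0)
Step 2: fill(C) -> (A=0 B=0 C=5)
Step 3: fill(A) -> (A=3 B=0 C=5)
Step 4: fill(B) -> (A=3 B=4 C=5)
Step 5: empty(B) -> (A=3 B=0 C=5)
Step 6: empty(A) -> (A=0 B=0 C=5)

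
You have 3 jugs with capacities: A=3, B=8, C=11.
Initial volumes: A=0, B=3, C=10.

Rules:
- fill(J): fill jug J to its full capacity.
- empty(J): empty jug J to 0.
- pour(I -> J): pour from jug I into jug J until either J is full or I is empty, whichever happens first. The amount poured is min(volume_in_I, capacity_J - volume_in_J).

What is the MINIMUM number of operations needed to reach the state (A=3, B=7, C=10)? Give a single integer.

Answer: 8

Derivation:
BFS from (A=0, B=3, C=10). One shortest path:
  1. fill(B) -> (A=0 B=8 C=10)
  2. pour(B -> A) -> (A=3 B=5 C=10)
  3. empty(A) -> (A=0 B=5 C=10)
  4. pour(B -> A) -> (A=3 B=2 C=10)
  5. empty(A) -> (A=0 B=2 C=10)
  6. pour(B -> A) -> (A=2 B=0 C=10)
  7. fill(B) -> (A=2 B=8 C=10)
  8. pour(B -> A) -> (A=3 B=7 C=10)
Reached target in 8 moves.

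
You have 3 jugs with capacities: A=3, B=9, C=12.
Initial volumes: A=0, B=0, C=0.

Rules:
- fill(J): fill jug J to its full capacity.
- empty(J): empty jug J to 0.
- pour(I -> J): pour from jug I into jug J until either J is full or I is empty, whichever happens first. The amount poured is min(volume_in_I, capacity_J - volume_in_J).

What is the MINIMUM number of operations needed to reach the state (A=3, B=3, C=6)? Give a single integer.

BFS from (A=0, B=0, C=0). One shortest path:
  1. fill(C) -> (A=0 B=0 C=12)
  2. pour(C -> A) -> (A=3 B=0 C=9)
  3. pour(A -> B) -> (A=0 B=3 C=9)
  4. pour(C -> A) -> (A=3 B=3 C=6)
Reached target in 4 moves.

Answer: 4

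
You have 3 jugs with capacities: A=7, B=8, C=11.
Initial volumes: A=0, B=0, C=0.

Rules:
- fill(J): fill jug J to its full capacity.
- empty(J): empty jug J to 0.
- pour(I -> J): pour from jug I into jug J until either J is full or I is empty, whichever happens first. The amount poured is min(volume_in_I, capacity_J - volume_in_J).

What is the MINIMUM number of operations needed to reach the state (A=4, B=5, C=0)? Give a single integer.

Answer: 7

Derivation:
BFS from (A=0, B=0, C=0). One shortest path:
  1. fill(B) -> (A=0 B=8 C=0)
  2. pour(B -> C) -> (A=0 B=0 C=8)
  3. fill(B) -> (A=0 B=8 C=8)
  4. pour(B -> C) -> (A=0 B=5 C=11)
  5. pour(C -> A) -> (A=7 B=5 C=4)
  6. empty(A) -> (A=0 B=5 C=4)
  7. pour(C -> A) -> (A=4 B=5 C=0)
Reached target in 7 moves.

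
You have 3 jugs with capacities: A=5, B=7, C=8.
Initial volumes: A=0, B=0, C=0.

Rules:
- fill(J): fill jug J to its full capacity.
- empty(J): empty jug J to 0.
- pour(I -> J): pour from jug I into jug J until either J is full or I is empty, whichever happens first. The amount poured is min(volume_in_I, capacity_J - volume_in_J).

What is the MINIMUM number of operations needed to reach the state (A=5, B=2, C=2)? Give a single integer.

Answer: 6

Derivation:
BFS from (A=0, B=0, C=0). One shortest path:
  1. fill(B) -> (A=0 B=7 C=0)
  2. pour(B -> A) -> (A=5 B=2 C=0)
  3. empty(A) -> (A=0 B=2 C=0)
  4. pour(B -> C) -> (A=0 B=0 C=2)
  5. fill(B) -> (A=0 B=7 C=2)
  6. pour(B -> A) -> (A=5 B=2 C=2)
Reached target in 6 moves.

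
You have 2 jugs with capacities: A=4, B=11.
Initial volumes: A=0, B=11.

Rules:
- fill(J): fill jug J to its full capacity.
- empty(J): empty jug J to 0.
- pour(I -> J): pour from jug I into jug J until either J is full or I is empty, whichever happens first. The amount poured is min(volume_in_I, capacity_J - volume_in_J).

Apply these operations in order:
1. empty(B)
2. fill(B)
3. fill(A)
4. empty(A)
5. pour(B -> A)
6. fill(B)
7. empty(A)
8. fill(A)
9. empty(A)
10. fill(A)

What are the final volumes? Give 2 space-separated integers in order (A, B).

Answer: 4 11

Derivation:
Step 1: empty(B) -> (A=0 B=0)
Step 2: fill(B) -> (A=0 B=11)
Step 3: fill(A) -> (A=4 B=11)
Step 4: empty(A) -> (A=0 B=11)
Step 5: pour(B -> A) -> (A=4 B=7)
Step 6: fill(B) -> (A=4 B=11)
Step 7: empty(A) -> (A=0 B=11)
Step 8: fill(A) -> (A=4 B=11)
Step 9: empty(A) -> (A=0 B=11)
Step 10: fill(A) -> (A=4 B=11)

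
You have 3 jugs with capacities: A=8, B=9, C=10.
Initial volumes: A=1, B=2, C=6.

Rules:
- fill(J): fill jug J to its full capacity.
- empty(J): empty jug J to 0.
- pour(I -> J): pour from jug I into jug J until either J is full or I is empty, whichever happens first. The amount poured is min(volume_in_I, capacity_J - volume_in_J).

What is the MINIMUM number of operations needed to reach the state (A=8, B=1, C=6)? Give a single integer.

Answer: 3

Derivation:
BFS from (A=1, B=2, C=6). One shortest path:
  1. empty(A) -> (A=0 B=2 C=6)
  2. fill(B) -> (A=0 B=9 C=6)
  3. pour(B -> A) -> (A=8 B=1 C=6)
Reached target in 3 moves.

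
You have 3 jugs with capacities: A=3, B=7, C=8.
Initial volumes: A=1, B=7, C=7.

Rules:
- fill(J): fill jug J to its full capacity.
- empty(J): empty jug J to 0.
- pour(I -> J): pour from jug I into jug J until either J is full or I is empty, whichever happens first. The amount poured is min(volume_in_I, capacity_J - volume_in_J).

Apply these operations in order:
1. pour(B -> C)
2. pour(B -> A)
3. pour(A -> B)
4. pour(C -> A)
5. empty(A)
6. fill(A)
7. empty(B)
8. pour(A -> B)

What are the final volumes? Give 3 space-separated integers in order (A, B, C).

Step 1: pour(B -> C) -> (A=1 B=6 C=8)
Step 2: pour(B -> A) -> (A=3 B=4 C=8)
Step 3: pour(A -> B) -> (A=0 B=7 C=8)
Step 4: pour(C -> A) -> (A=3 B=7 C=5)
Step 5: empty(A) -> (A=0 B=7 C=5)
Step 6: fill(A) -> (A=3 B=7 C=5)
Step 7: empty(B) -> (A=3 B=0 C=5)
Step 8: pour(A -> B) -> (A=0 B=3 C=5)

Answer: 0 3 5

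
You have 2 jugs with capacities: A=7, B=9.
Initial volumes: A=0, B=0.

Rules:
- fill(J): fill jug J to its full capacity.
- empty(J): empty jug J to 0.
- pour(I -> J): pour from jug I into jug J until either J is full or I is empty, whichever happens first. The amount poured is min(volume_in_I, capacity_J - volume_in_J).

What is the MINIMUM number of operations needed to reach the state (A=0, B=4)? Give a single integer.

BFS from (A=0, B=0). One shortest path:
  1. fill(B) -> (A=0 B=9)
  2. pour(B -> A) -> (A=7 B=2)
  3. empty(A) -> (A=0 B=2)
  4. pour(B -> A) -> (A=2 B=0)
  5. fill(B) -> (A=2 B=9)
  6. pour(B -> A) -> (A=7 B=4)
  7. empty(A) -> (A=0 B=4)
Reached target in 7 moves.

Answer: 7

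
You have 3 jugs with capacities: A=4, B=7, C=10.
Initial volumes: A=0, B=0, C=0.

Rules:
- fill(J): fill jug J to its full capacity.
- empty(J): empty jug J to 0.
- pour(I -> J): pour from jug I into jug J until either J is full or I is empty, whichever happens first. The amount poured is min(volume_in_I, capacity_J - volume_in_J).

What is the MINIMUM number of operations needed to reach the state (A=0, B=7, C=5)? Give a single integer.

Answer: 7

Derivation:
BFS from (A=0, B=0, C=0). One shortest path:
  1. fill(A) -> (A=4 B=0 C=0)
  2. pour(A -> B) -> (A=0 B=4 C=0)
  3. fill(A) -> (A=4 B=4 C=0)
  4. pour(A -> B) -> (A=1 B=7 C=0)
  5. pour(A -> C) -> (A=0 B=7 C=1)
  6. fill(A) -> (A=4 B=7 C=1)
  7. pour(A -> C) -> (A=0 B=7 C=5)
Reached target in 7 moves.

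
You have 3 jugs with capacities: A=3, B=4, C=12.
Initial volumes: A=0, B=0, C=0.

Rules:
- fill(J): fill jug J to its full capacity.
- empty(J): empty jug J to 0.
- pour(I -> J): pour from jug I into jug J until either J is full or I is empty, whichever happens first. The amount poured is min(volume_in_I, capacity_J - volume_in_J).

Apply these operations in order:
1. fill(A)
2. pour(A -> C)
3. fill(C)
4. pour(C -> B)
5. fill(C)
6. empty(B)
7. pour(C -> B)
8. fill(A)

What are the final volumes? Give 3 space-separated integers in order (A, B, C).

Step 1: fill(A) -> (A=3 B=0 C=0)
Step 2: pour(A -> C) -> (A=0 B=0 C=3)
Step 3: fill(C) -> (A=0 B=0 C=12)
Step 4: pour(C -> B) -> (A=0 B=4 C=8)
Step 5: fill(C) -> (A=0 B=4 C=12)
Step 6: empty(B) -> (A=0 B=0 C=12)
Step 7: pour(C -> B) -> (A=0 B=4 C=8)
Step 8: fill(A) -> (A=3 B=4 C=8)

Answer: 3 4 8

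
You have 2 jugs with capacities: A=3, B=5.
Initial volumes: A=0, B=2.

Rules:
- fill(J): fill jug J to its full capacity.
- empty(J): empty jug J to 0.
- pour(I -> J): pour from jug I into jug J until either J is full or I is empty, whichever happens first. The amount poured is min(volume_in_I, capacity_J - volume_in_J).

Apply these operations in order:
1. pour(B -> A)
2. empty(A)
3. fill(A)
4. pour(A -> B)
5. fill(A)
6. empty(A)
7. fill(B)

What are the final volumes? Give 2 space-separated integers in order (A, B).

Step 1: pour(B -> A) -> (A=2 B=0)
Step 2: empty(A) -> (A=0 B=0)
Step 3: fill(A) -> (A=3 B=0)
Step 4: pour(A -> B) -> (A=0 B=3)
Step 5: fill(A) -> (A=3 B=3)
Step 6: empty(A) -> (A=0 B=3)
Step 7: fill(B) -> (A=0 B=5)

Answer: 0 5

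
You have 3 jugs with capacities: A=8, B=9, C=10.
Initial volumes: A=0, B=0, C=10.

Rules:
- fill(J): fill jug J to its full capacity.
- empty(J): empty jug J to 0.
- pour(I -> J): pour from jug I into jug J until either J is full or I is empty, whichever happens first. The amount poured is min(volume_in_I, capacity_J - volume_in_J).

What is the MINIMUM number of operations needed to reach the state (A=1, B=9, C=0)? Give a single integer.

BFS from (A=0, B=0, C=10). One shortest path:
  1. pour(C -> B) -> (A=0 B=9 C=1)
  2. pour(C -> A) -> (A=1 B=9 C=0)
Reached target in 2 moves.

Answer: 2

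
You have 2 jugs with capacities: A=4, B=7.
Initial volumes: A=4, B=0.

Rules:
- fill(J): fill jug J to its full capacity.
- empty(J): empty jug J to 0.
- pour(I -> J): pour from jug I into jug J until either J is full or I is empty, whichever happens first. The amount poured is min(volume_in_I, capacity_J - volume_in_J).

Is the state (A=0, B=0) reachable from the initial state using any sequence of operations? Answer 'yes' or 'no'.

Answer: yes

Derivation:
BFS from (A=4, B=0):
  1. empty(A) -> (A=0 B=0)
Target reached → yes.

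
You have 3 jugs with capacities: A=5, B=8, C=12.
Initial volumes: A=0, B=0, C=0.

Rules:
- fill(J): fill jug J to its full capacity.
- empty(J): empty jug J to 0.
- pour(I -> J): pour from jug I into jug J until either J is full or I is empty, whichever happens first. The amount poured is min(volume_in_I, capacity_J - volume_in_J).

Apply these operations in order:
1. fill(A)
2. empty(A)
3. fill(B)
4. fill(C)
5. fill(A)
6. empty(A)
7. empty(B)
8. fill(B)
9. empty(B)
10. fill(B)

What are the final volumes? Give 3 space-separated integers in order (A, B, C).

Answer: 0 8 12

Derivation:
Step 1: fill(A) -> (A=5 B=0 C=0)
Step 2: empty(A) -> (A=0 B=0 C=0)
Step 3: fill(B) -> (A=0 B=8 C=0)
Step 4: fill(C) -> (A=0 B=8 C=12)
Step 5: fill(A) -> (A=5 B=8 C=12)
Step 6: empty(A) -> (A=0 B=8 C=12)
Step 7: empty(B) -> (A=0 B=0 C=12)
Step 8: fill(B) -> (A=0 B=8 C=12)
Step 9: empty(B) -> (A=0 B=0 C=12)
Step 10: fill(B) -> (A=0 B=8 C=12)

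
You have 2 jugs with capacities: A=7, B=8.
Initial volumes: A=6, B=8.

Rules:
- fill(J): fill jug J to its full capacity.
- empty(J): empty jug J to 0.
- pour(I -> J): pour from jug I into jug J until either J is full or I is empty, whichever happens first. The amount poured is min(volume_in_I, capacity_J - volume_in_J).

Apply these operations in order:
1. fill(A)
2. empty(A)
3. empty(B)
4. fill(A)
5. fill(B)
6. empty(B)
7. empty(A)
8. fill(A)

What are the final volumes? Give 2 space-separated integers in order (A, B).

Answer: 7 0

Derivation:
Step 1: fill(A) -> (A=7 B=8)
Step 2: empty(A) -> (A=0 B=8)
Step 3: empty(B) -> (A=0 B=0)
Step 4: fill(A) -> (A=7 B=0)
Step 5: fill(B) -> (A=7 B=8)
Step 6: empty(B) -> (A=7 B=0)
Step 7: empty(A) -> (A=0 B=0)
Step 8: fill(A) -> (A=7 B=0)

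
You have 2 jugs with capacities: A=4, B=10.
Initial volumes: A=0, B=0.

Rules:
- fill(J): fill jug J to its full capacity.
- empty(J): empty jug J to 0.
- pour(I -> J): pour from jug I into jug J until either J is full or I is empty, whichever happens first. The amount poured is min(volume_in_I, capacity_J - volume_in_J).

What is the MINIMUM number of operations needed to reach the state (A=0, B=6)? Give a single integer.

Answer: 3

Derivation:
BFS from (A=0, B=0). One shortest path:
  1. fill(B) -> (A=0 B=10)
  2. pour(B -> A) -> (A=4 B=6)
  3. empty(A) -> (A=0 B=6)
Reached target in 3 moves.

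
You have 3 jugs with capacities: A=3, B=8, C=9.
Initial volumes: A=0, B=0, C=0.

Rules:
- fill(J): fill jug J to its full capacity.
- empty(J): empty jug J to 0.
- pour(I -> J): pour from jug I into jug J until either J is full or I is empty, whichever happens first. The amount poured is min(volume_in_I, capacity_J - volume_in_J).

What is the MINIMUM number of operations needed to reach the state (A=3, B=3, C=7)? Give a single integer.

BFS from (A=0, B=0, C=0). One shortest path:
  1. fill(A) -> (A=3 B=0 C=0)
  2. fill(C) -> (A=3 B=0 C=9)
  3. pour(C -> B) -> (A=3 B=8 C=1)
  4. empty(B) -> (A=3 B=0 C=1)
  5. pour(A -> B) -> (A=0 B=3 C=1)
  6. pour(C -> A) -> (A=1 B=3 C=0)
  7. fill(C) -> (A=1 B=3 C=9)
  8. pour(C -> A) -> (A=3 B=3 C=7)
Reached target in 8 moves.

Answer: 8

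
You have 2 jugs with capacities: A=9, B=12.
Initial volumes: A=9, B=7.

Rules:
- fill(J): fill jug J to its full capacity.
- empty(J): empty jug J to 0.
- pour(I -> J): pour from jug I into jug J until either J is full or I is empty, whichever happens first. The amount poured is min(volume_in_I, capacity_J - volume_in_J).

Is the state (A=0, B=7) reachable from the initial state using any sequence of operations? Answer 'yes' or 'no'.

BFS from (A=9, B=7):
  1. empty(A) -> (A=0 B=7)
Target reached → yes.

Answer: yes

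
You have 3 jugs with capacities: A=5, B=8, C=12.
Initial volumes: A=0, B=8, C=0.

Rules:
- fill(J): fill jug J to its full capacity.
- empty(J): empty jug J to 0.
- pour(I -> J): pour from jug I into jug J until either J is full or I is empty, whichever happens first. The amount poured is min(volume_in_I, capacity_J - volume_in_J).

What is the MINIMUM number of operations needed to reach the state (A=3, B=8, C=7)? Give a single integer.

BFS from (A=0, B=8, C=0). One shortest path:
  1. fill(A) -> (A=5 B=8 C=0)
  2. pour(A -> C) -> (A=0 B=8 C=5)
  3. fill(A) -> (A=5 B=8 C=5)
  4. pour(A -> C) -> (A=0 B=8 C=10)
  5. pour(B -> A) -> (A=5 B=3 C=10)
  6. pour(A -> C) -> (A=3 B=3 C=12)
  7. pour(C -> B) -> (A=3 B=8 C=7)
Reached target in 7 moves.

Answer: 7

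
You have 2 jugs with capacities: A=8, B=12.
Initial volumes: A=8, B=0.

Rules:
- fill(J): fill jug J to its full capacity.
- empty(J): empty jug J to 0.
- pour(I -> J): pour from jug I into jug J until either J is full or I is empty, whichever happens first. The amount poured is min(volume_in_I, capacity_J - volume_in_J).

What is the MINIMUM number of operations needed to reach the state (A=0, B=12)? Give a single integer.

Answer: 2

Derivation:
BFS from (A=8, B=0). One shortest path:
  1. empty(A) -> (A=0 B=0)
  2. fill(B) -> (A=0 B=12)
Reached target in 2 moves.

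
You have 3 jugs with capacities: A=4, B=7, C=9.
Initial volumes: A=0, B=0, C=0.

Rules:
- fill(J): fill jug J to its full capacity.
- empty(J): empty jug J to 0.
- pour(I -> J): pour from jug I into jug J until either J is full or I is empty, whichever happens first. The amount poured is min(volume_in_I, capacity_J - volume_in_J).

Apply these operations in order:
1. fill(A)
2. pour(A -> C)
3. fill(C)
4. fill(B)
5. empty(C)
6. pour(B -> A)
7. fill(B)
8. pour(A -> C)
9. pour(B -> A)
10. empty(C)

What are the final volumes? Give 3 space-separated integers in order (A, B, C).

Answer: 4 3 0

Derivation:
Step 1: fill(A) -> (A=4 B=0 C=0)
Step 2: pour(A -> C) -> (A=0 B=0 C=4)
Step 3: fill(C) -> (A=0 B=0 C=9)
Step 4: fill(B) -> (A=0 B=7 C=9)
Step 5: empty(C) -> (A=0 B=7 C=0)
Step 6: pour(B -> A) -> (A=4 B=3 C=0)
Step 7: fill(B) -> (A=4 B=7 C=0)
Step 8: pour(A -> C) -> (A=0 B=7 C=4)
Step 9: pour(B -> A) -> (A=4 B=3 C=4)
Step 10: empty(C) -> (A=4 B=3 C=0)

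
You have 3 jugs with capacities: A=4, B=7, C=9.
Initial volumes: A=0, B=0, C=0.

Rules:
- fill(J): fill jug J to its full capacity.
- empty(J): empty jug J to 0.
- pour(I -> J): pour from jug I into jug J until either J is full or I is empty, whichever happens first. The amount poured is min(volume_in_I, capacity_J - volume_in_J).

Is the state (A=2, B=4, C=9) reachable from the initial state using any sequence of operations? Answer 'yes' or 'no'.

BFS from (A=0, B=0, C=0):
  1. fill(A) -> (A=4 B=0 C=0)
  2. fill(B) -> (A=4 B=7 C=0)
  3. pour(B -> C) -> (A=4 B=0 C=7)
  4. pour(A -> B) -> (A=0 B=4 C=7)
  5. fill(A) -> (A=4 B=4 C=7)
  6. pour(A -> C) -> (A=2 B=4 C=9)
Target reached → yes.

Answer: yes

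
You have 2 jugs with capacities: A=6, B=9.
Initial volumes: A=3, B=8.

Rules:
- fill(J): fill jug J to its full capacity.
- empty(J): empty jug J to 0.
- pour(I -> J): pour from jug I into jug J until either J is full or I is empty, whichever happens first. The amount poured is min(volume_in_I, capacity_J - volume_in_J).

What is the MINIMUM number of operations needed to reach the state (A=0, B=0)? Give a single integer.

Answer: 2

Derivation:
BFS from (A=3, B=8). One shortest path:
  1. empty(A) -> (A=0 B=8)
  2. empty(B) -> (A=0 B=0)
Reached target in 2 moves.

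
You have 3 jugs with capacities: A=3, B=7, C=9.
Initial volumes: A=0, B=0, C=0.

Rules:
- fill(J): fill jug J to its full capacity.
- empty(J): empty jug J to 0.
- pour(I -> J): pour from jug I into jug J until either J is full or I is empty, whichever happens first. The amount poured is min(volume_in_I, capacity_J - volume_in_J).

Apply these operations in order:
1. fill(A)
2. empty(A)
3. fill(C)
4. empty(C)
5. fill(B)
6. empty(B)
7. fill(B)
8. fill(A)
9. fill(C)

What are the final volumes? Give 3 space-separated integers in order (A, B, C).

Step 1: fill(A) -> (A=3 B=0 C=0)
Step 2: empty(A) -> (A=0 B=0 C=0)
Step 3: fill(C) -> (A=0 B=0 C=9)
Step 4: empty(C) -> (A=0 B=0 C=0)
Step 5: fill(B) -> (A=0 B=7 C=0)
Step 6: empty(B) -> (A=0 B=0 C=0)
Step 7: fill(B) -> (A=0 B=7 C=0)
Step 8: fill(A) -> (A=3 B=7 C=0)
Step 9: fill(C) -> (A=3 B=7 C=9)

Answer: 3 7 9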